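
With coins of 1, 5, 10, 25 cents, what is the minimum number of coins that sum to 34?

6

34 = 1×25 + 1×5 + 4×1
Total coins = 1 + 1 + 4 = 6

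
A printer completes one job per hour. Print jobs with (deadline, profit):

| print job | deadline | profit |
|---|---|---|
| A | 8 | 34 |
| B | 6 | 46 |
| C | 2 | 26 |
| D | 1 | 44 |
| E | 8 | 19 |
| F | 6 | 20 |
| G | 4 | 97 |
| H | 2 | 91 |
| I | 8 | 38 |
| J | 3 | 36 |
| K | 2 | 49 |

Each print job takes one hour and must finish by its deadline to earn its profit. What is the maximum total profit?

411

Sort by profit descending; place each in the latest free slot ≤ its deadline.
By profit: G(d4,97), H(d2,91), K(d2,49), B(d6,46), D(d1,44), I(d8,38), J(d3,36), A(d8,34), C(d2,26), F(d6,20), E(d8,19)
G→slot 4; H→slot 2; K→slot 1; B→slot 6; D skipped; I→slot 8; J→slot 3; A→slot 7; C skipped; F→slot 5; E skipped.
Profit = 49 + 91 + 36 + 97 + 20 + 46 + 34 + 38 = 411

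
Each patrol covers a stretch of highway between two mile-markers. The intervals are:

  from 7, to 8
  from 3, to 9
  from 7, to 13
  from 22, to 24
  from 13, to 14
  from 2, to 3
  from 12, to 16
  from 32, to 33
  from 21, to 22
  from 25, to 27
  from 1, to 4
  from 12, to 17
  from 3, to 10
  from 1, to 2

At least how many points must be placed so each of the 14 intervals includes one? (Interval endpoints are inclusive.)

Sort by right endpoint; whenever an interval is uncovered, place a point at its right end.
By right end: [1,2]  [2,3]  [1,4]  [7,8]  [3,9]  [3,10]  [7,13]  [13,14]  [12,16]  [12,17]  [21,22]  [22,24]  [25,27]  [32,33]
[1,2] uncovered → point at 2; [7,8] uncovered → point at 8; [13,14] uncovered → point at 14; [21,22] uncovered → point at 22; [25,27] uncovered → point at 27; [32,33] uncovered → point at 33.
Points: 2, 8, 14, 22, 27, 33 (6 total).

6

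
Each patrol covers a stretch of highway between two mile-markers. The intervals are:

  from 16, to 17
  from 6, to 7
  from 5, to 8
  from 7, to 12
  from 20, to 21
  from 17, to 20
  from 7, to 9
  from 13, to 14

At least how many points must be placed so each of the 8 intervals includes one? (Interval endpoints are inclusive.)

4

Sort by right endpoint; whenever an interval is uncovered, place a point at its right end.
By right end: [6,7]  [5,8]  [7,9]  [7,12]  [13,14]  [16,17]  [17,20]  [20,21]
[6,7] uncovered → point at 7; [13,14] uncovered → point at 14; [16,17] uncovered → point at 17; [20,21] uncovered → point at 21.
Points: 7, 14, 17, 21 (4 total).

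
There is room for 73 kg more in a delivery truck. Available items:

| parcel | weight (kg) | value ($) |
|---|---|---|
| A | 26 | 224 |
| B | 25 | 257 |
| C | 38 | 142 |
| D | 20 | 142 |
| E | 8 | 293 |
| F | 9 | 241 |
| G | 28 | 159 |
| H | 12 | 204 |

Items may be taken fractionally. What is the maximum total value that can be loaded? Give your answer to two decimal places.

Order: E (293/8=36.62) > F (241/9=26.78) > H (204/12=17.00) > B (257/25=10.28) > A (224/26=8.62) > D (142/20=7.10) > G (159/28=5.68) > C (142/38=3.74)
Fill: take E (8 @ 293) → take F (9 @ 241) → take H (12 @ 204) → take B (25 @ 257) → take 19/26 of A → 163.69; 73/73 used.
Total value = 1158.69

1158.69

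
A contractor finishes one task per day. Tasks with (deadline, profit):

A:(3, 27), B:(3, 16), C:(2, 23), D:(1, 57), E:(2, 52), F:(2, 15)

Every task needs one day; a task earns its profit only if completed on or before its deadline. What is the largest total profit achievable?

By profit: D(d1,57), E(d2,52), A(d3,27), C(d2,23), B(d3,16), F(d2,15)
D→slot 1; E→slot 2; A→slot 3; C skipped; B skipped; F skipped.
Profit = 57 + 52 + 27 = 136

136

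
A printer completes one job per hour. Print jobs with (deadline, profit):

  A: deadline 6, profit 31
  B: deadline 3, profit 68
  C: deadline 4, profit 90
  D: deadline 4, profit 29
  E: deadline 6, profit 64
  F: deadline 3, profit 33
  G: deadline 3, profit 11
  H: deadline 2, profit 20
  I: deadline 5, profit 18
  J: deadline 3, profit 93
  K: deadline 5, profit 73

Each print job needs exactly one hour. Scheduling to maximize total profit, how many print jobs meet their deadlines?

Sort by profit descending; place each in the latest free slot ≤ its deadline.
Profit order: J=93 C=90 K=73 B=68 E=64 F=33 A=31 D=29 H=20 I=18 G=11
Assign: J→slot 3, C→slot 4, K→slot 5, B→slot 2, E→slot 6, F→slot 1, A skipped, D skipped, H skipped, I skipped, G skipped.
Slots: [1:F] [2:B] [3:J] [4:C] [5:K] [6:E]
6 of 11 scheduled.

6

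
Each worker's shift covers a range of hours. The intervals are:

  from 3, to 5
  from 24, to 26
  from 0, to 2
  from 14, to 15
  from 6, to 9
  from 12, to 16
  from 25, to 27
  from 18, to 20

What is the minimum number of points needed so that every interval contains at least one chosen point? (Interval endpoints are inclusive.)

Sorted: [0,2] [3,5] [6,9] [14,15] [12,16] [18,20] [24,26] [25,27]
{[0,2]} hit by 2; {[3,5]} hit by 5; {[6,9]} hit by 9; {[14,15],[12,16]} hit by 15; {[18,20]} hit by 20; {[24,26],[25,27]} hit by 26.
Points: 2, 5, 9, 15, 20, 26 (6 total).

6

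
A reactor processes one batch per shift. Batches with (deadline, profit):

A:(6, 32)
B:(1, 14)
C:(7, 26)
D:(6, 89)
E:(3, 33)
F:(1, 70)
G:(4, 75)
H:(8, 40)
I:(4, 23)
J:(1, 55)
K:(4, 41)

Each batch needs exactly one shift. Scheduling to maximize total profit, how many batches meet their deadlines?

Sort by profit descending; place each in the latest free slot ≤ its deadline.
By profit: D(d6,89), G(d4,75), F(d1,70), J(d1,55), K(d4,41), H(d8,40), E(d3,33), A(d6,32), C(d7,26), I(d4,23), B(d1,14)
D→slot 6; G→slot 4; F→slot 1; J skipped; K→slot 3; H→slot 8; E→slot 2; A→slot 5; C→slot 7; I skipped; B skipped.
8 of 11 scheduled.

8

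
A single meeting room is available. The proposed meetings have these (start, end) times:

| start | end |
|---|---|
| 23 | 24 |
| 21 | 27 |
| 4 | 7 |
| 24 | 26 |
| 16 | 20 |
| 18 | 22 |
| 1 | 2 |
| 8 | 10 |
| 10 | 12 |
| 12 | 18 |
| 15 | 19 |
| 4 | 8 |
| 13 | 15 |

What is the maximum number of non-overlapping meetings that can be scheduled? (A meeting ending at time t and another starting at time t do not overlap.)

Order by finish time; keep every interval that doesn't clash with the previous kept one.
By end time: (1,2), (4,7), (4,8), (8,10), (10,12), (13,15), (12,18), (15,19), (16,20), (18,22), (23,24), (24,26), (21,27).
Pick (1,2); next start ≥ 2 → (4,7); next start ≥ 7 → (8,10); next start ≥ 10 → (10,12); next start ≥ 12 → (13,15); next start ≥ 15 → (15,19); next start ≥ 19 → (23,24); next start ≥ 24 → (24,26).
Selected 8 meetings.

8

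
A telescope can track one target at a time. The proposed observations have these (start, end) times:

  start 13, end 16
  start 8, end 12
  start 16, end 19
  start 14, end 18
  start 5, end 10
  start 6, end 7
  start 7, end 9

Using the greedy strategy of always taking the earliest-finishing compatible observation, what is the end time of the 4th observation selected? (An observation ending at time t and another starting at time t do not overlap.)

19

Sort by end time and greedily take each interval whose start is ≥ the last chosen end.
By end time: (6,7), (7,9), (5,10), (8,12), (13,16), (14,18), (16,19).
Pick (6,7); next start ≥ 7 → (7,9); next start ≥ 9 → (13,16); next start ≥ 16 → (16,19).
Selected: (6,7) (7,9) (13,16) (16,19)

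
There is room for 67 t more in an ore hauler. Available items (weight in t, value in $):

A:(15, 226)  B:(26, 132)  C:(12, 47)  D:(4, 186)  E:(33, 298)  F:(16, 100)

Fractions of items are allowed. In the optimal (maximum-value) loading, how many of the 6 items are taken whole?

3

Sort by value per unit weight and fill in that order.
Ratios (sorted): D 46.50, A 15.07, E 9.03, F 6.25, B 5.08, C 3.92
take D (4 @ 186); take A (15 @ 226); take E (33 @ 298); take 15/16 of F → 93.75. Capacity used 67/67.
3 item(s) taken whole; one partial (take 15/16 of F).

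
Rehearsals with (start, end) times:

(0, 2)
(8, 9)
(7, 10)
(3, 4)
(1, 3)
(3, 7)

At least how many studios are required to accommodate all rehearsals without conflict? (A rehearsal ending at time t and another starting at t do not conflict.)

2

starts: [0, 1, 3, 3, 7, 8]
ends:   [2, 3, 4, 7, 9, 10]
s0→1 s1→2  — peak 2.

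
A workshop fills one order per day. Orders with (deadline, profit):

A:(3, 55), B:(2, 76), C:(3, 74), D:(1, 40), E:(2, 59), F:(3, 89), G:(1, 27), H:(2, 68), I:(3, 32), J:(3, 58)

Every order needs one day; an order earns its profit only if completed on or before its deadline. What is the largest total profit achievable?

239

Sort by profit descending; place each in the latest free slot ≤ its deadline.
By profit: F(d3,89), B(d2,76), C(d3,74), H(d2,68), E(d2,59), J(d3,58), A(d3,55), D(d1,40), I(d3,32), G(d1,27)
F→slot 3; B→slot 2; C→slot 1; H skipped; E skipped; J skipped; A skipped; D skipped; I skipped; G skipped.
Profit = 74 + 76 + 89 = 239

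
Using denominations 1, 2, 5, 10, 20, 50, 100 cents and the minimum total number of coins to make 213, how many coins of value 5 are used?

213 − 2×100→13 − 1×10→3 − 1×2→1 − 1×1→0
Count of 5: 0

0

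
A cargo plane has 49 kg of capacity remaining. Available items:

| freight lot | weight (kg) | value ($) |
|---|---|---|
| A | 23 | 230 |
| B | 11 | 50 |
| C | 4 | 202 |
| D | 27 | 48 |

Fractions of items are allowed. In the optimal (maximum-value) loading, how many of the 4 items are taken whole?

3

Order: C (202/4=50.50) > A (230/23=10.00) > B (50/11=4.55) > D (48/27=1.78)
Fill: take C (4 @ 202) → take A (23 @ 230) → take B (11 @ 50) → take 11/27 of D → 19.56; 49/49 used.
3 item(s) taken whole; one partial (take 11/27 of D).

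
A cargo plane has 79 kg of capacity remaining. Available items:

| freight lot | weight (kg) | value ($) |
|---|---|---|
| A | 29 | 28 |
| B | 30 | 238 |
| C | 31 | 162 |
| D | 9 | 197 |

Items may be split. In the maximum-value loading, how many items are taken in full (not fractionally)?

3

Order: D (197/9=21.89) > B (238/30=7.93) > C (162/31=5.23) > A (28/29=0.97)
Fill: take D (9 @ 197) → take B (30 @ 238) → take C (31 @ 162) → take 9/29 of A → 8.69; 79/79 used.
3 item(s) taken whole; one partial (take 9/29 of A).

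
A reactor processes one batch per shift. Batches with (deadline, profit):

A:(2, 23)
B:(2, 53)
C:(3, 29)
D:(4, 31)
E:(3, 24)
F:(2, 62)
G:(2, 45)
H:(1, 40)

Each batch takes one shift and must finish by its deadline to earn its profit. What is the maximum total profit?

175

Sort by profit descending; place each in the latest free slot ≤ its deadline.
By profit: F(d2,62), B(d2,53), G(d2,45), H(d1,40), D(d4,31), C(d3,29), E(d3,24), A(d2,23)
F→slot 2; B→slot 1; G skipped; H skipped; D→slot 4; C→slot 3; E skipped; A skipped.
Profit = 53 + 62 + 29 + 31 = 175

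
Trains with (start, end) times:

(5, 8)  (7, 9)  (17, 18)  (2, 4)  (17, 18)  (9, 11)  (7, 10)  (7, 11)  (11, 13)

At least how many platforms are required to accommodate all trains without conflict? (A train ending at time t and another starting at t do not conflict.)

4

Events (time:±→running): 2:+→1 4:-→0 5:+→1 7:+→2 7:+→3 7:+→4 … peak 4.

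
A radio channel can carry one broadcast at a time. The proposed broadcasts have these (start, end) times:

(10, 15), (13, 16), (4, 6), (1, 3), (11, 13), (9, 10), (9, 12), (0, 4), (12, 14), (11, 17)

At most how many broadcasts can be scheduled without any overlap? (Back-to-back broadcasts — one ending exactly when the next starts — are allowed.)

By end time: (1,3), (0,4), (4,6), (9,10), (9,12), (11,13), (12,14), (10,15), (13,16), (11,17).
Pick (1,3); next start ≥ 3 → (4,6); next start ≥ 6 → (9,10); next start ≥ 10 → (11,13); next start ≥ 13 → (13,16).
Selected 5 broadcasts.

5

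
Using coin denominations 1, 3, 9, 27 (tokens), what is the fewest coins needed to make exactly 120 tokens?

120 − 4×27→12 − 1×9→3 − 1×3→0
Total coins = 4 + 1 + 1 = 6

6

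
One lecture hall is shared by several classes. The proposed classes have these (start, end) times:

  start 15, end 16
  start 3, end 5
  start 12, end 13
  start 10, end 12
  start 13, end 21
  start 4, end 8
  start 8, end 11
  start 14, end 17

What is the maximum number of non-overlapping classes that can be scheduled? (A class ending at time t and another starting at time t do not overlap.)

4

By end time: (3,5), (4,8), (8,11), (10,12), (12,13), (15,16), (14,17), (13,21).
Pick (3,5); next start ≥ 5 → (8,11); next start ≥ 11 → (12,13); next start ≥ 13 → (15,16).
Selected 4 classes.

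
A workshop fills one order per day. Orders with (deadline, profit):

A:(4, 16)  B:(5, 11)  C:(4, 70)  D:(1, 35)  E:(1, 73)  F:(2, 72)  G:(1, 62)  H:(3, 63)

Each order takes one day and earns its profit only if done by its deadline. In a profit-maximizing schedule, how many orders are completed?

5

Sort by profit descending; place each in the latest free slot ≤ its deadline.
By profit: E(d1,73), F(d2,72), C(d4,70), H(d3,63), G(d1,62), D(d1,35), A(d4,16), B(d5,11)
E→slot 1; F→slot 2; C→slot 4; H→slot 3; G skipped; D skipped; A skipped; B→slot 5.
5 of 8 scheduled.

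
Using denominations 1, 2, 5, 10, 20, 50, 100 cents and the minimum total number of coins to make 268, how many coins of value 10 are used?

1

Use the largest denomination that fits, subtract, and repeat.
268 = 2×100 + 1×50 + 1×10 + 1×5 + 1×2 + 1×1
Count of 10: 1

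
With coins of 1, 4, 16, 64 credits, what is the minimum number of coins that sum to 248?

248 − 3×64→56 − 3×16→8 − 2×4→0
Total coins = 3 + 3 + 2 = 8

8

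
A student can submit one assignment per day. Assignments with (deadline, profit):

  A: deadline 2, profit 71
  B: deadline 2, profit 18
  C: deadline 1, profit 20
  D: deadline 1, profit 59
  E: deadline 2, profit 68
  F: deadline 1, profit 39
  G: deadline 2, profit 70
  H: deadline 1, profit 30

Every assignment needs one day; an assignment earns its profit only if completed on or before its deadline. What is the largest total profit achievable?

141

Take jobs in profit order; each goes to the latest open slot no later than its deadline.
By profit: A(d2,71), G(d2,70), E(d2,68), D(d1,59), F(d1,39), H(d1,30), C(d1,20), B(d2,18)
A→slot 2; G→slot 1; E skipped; D skipped; F skipped; H skipped; C skipped; B skipped.
Profit = 70 + 71 = 141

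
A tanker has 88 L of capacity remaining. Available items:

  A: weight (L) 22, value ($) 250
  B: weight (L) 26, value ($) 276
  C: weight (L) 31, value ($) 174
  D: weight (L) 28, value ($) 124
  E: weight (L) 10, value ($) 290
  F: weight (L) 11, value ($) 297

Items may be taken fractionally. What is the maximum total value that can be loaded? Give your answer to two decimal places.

Sort by value per unit weight and fill in that order.
Ratios (sorted): E 29.00, F 27.00, A 11.36, B 10.62, C 5.61, D 4.43
take E (10 @ 290); take F (11 @ 297); take A (22 @ 250); take B (26 @ 276); take 19/31 of C → 106.65. Capacity used 88/88.
Total value = 1219.65

1219.65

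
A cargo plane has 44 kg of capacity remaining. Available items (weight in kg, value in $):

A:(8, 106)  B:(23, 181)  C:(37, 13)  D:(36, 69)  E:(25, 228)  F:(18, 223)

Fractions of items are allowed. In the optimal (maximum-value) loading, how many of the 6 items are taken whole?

Order: A (106/8=13.25) > F (223/18=12.39) > E (228/25=9.12) > B (181/23=7.87) > D (69/36=1.92) > C (13/37=0.35)
Fill: take A (8 @ 106) → take F (18 @ 223) → take 18/25 of E → 164.16; 44/44 used.
2 item(s) taken whole; one partial (take 18/25 of E).

2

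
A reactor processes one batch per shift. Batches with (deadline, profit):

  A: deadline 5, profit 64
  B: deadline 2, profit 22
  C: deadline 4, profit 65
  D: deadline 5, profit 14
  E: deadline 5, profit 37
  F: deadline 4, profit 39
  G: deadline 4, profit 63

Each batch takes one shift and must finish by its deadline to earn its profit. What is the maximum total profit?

268

Take jobs in profit order; each goes to the latest open slot no later than its deadline.
By profit: C(d4,65), A(d5,64), G(d4,63), F(d4,39), E(d5,37), B(d2,22), D(d5,14)
C→slot 4; A→slot 5; G→slot 3; F→slot 2; E→slot 1; B skipped; D skipped.
Profit = 37 + 39 + 63 + 65 + 64 = 268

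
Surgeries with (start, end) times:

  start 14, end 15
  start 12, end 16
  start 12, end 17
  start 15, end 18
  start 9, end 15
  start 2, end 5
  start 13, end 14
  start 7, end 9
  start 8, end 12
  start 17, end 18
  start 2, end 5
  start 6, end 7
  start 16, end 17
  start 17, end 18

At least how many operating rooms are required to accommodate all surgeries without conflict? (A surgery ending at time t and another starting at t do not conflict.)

Count concurrent intervals with a sweep; the peak is the room count.
Events (time:±→running): 2:+→1 2:+→2 5:-→1 5:-→0 6:+→1 7:-→0 7:+→1 8:+→2 9:-→1 9:+→2 12:-→1 12:+→2 12:+→3 13:+→4 … peak 4.

4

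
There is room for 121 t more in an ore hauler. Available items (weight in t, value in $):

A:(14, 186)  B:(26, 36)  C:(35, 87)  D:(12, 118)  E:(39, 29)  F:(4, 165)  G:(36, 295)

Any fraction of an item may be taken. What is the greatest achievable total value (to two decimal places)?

Order: F (165/4=41.25) > A (186/14=13.29) > D (118/12=9.83) > G (295/36=8.19) > C (87/35=2.49) > B (36/26=1.38) > E (29/39=0.74)
Fill: take F (4 @ 165) → take A (14 @ 186) → take D (12 @ 118) → take G (36 @ 295) → take C (35 @ 87) → take 20/26 of B → 27.69; 121/121 used.
Total value = 878.69

878.69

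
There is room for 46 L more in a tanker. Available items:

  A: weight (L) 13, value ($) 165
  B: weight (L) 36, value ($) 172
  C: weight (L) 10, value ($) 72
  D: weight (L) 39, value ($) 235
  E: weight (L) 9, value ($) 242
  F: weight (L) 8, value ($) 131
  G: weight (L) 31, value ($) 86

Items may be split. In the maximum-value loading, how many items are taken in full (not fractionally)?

Greedy by value/weight ratio, highest first.
Ratios (sorted): E 26.89, F 16.38, A 12.69, C 7.20, D 6.03, B 4.78, G 2.77
take E (9 @ 242); take F (8 @ 131); take A (13 @ 165); take C (10 @ 72); take 6/39 of D → 36.15. Capacity used 46/46.
4 item(s) taken whole; one partial (take 6/39 of D).

4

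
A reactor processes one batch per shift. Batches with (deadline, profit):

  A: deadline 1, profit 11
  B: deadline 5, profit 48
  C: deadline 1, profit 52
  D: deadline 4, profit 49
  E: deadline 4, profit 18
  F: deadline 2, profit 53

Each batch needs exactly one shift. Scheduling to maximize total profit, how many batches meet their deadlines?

Sort by profit descending; place each in the latest free slot ≤ its deadline.
Profit order: F=53 C=52 D=49 B=48 E=18 A=11
Assign: F→slot 2, C→slot 1, D→slot 4, B→slot 5, E→slot 3, A skipped.
Slots: [1:C] [2:F] [3:E] [4:D] [5:B]
5 of 6 scheduled.

5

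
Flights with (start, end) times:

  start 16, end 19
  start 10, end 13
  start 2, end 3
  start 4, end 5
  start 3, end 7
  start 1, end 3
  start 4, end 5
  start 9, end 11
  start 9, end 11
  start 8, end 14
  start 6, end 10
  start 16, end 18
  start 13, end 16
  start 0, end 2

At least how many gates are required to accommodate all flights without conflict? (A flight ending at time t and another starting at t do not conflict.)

The answer is the maximum number of intervals overlapping at any instant.
starts: [0, 1, 2, 3, 4, 4, 6, 8, 9, 9, 10, 13, 16, 16]
ends:   [2, 3, 3, 5, 5, 7, 10, 11, 11, 13, 14, 16, 18, 19]
s0→1 s1→2 e2→1 s2→2 e3→1 e3→0 s3→1 s4→2 s4→3 e5→2 e5→1 s6→2 e7→1 s8→2 s9→3 s9→4  — peak 4.

4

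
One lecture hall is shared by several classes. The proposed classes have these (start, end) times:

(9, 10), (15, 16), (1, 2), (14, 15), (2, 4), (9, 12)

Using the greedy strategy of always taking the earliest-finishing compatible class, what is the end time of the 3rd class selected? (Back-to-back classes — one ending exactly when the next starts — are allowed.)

Greedy by earliest finish: after sorting by end time, pick each interval compatible with the last pick.
Sorted by end: (1,2)  (2,4)  (9,10)  (9,12)  (14,15)  (15,16)
take (1,2); take (2,4); take (9,10); take (14,15); take (15,16).
Selected: (1,2) (2,4) (9,10) (14,15) (15,16)

10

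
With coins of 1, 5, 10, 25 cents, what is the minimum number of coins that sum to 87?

6

Greedy: take as many of the largest coin as possible, then repeat with the remainder.
87 = 3×25 + 1×10 + 2×1
Total coins = 3 + 1 + 2 = 6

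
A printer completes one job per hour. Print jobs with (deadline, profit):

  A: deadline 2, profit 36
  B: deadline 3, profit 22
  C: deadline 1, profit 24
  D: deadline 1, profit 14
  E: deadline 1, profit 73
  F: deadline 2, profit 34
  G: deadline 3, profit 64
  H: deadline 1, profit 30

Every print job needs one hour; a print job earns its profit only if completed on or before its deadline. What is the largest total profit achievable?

Take jobs in profit order; each goes to the latest open slot no later than its deadline.
Profit order: E=73 G=64 A=36 F=34 H=30 C=24 B=22 D=14
Assign: E→slot 1, G→slot 3, A→slot 2, F skipped, H skipped, C skipped, B skipped, D skipped.
Slots: [1:E] [2:A] [3:G]
Profit = 73 + 36 + 64 = 173

173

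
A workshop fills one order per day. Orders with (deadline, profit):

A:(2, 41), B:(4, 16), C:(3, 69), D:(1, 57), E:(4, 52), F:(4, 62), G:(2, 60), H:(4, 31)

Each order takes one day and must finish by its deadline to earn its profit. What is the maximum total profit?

248

By profit: C(d3,69), F(d4,62), G(d2,60), D(d1,57), E(d4,52), A(d2,41), H(d4,31), B(d4,16)
C→slot 3; F→slot 4; G→slot 2; D→slot 1; E skipped; A skipped; H skipped; B skipped.
Profit = 57 + 60 + 69 + 62 = 248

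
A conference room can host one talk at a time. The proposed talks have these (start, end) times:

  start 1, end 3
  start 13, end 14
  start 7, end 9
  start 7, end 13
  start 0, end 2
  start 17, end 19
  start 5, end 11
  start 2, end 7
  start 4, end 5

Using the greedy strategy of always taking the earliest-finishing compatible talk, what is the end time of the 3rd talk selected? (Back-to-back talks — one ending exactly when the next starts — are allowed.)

Sorted by end: (0,2)  (1,3)  (4,5)  (2,7)  (7,9)  (5,11)  (7,13)  (13,14)  (17,19)
take (0,2); take (4,5); take (7,9); take (13,14); take (17,19).
Selected: (0,2) (4,5) (7,9) (13,14) (17,19)

9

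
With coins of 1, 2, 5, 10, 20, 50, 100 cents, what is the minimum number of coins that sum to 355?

355 − 3×100→55 − 1×50→5 − 1×5→0
Total coins = 3 + 1 + 1 = 5

5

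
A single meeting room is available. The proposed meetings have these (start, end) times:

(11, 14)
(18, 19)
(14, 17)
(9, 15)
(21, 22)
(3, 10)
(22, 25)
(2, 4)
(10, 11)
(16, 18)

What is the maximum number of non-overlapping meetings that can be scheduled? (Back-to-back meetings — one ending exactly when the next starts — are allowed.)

7

Order by finish time; keep every interval that doesn't clash with the previous kept one.
Sorted by end: (2,4)  (3,10)  (10,11)  (11,14)  (9,15)  (14,17)  (16,18)  (18,19)  (21,22)  (22,25)
take (2,4); take (10,11); take (11,14); take (14,17); take (18,19); take (21,22); take (22,25).
Selected 7 meetings.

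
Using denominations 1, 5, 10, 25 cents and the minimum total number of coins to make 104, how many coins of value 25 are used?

4

104 = 4×25 + 4×1
Count of 25: 4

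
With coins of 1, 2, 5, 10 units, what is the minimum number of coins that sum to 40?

Use the largest denomination that fits, subtract, and repeat.
40 − 4×10→0
Total coins = 4 = 4

4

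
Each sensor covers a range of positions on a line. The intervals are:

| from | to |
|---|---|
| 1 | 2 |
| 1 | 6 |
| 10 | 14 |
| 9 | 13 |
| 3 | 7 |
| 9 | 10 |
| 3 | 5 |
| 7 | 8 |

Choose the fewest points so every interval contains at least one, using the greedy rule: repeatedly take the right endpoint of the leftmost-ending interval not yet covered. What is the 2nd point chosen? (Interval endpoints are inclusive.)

5

Sort by right endpoint; whenever an interval is uncovered, place a point at its right end.
Sorted: [1,2] [3,5] [1,6] [3,7] [7,8] [9,10] [9,13] [10,14]
{[1,2]} hit by 2; {[3,5],[1,6],[3,7]} hit by 5; {[7,8]} hit by 8; {[9,10],[9,13],[10,14]} hit by 10.
Points: 2, 5, 8, 10 (4 total).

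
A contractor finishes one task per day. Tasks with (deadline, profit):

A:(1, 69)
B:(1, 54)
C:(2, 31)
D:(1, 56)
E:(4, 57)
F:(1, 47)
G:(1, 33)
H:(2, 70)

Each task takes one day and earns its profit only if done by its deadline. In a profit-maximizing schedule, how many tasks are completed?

Take jobs in profit order; each goes to the latest open slot no later than its deadline.
Profit order: H=70 A=69 E=57 D=56 B=54 F=47 G=33 C=31
Assign: H→slot 2, A→slot 1, E→slot 4, D skipped, B skipped, F skipped, G skipped, C skipped.
Slots: [1:A] [2:H] [4:E]
3 of 8 scheduled.

3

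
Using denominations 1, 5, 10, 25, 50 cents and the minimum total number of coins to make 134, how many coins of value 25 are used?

Use the largest denomination that fits, subtract, and repeat.
134 = 2×50 + 1×25 + 1×5 + 4×1
Count of 25: 1

1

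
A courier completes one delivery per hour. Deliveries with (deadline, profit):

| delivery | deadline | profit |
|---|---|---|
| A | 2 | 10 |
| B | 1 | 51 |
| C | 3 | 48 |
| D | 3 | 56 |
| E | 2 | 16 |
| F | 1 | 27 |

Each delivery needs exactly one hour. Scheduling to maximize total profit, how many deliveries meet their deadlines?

Sort by profit descending; place each in the latest free slot ≤ its deadline.
By profit: D(d3,56), B(d1,51), C(d3,48), F(d1,27), E(d2,16), A(d2,10)
D→slot 3; B→slot 1; C→slot 2; F skipped; E skipped; A skipped.
3 of 6 scheduled.

3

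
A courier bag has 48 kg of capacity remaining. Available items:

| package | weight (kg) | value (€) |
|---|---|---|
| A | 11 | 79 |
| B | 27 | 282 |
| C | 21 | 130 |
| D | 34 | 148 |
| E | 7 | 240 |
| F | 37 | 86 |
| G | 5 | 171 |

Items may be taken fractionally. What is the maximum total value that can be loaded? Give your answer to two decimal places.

Greedy by value/weight ratio, highest first.
Ratios (sorted): E 34.29, G 34.20, B 10.44, A 7.18, C 6.19, D 4.35, F 2.32
take E (7 @ 240); take G (5 @ 171); take B (27 @ 282); take 9/11 of A → 64.64. Capacity used 48/48.
Total value = 757.64

757.64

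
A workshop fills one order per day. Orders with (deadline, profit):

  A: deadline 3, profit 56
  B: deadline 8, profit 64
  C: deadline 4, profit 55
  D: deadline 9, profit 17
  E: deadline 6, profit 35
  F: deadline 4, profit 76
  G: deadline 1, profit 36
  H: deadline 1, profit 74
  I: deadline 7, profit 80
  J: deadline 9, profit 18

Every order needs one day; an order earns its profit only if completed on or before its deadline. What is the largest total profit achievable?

475

Sort by profit descending; place each in the latest free slot ≤ its deadline.
By profit: I(d7,80), F(d4,76), H(d1,74), B(d8,64), A(d3,56), C(d4,55), G(d1,36), E(d6,35), J(d9,18), D(d9,17)
I→slot 7; F→slot 4; H→slot 1; B→slot 8; A→slot 3; C→slot 2; G skipped; E→slot 6; J→slot 9; D→slot 5.
Profit = 74 + 55 + 56 + 76 + 17 + 35 + 80 + 64 + 18 = 475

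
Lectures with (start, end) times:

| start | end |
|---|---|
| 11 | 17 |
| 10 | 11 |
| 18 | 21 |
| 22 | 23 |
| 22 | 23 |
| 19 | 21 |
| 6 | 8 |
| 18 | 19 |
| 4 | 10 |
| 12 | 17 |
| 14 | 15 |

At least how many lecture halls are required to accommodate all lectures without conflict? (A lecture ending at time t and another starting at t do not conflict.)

3

starts: [4, 6, 10, 11, 12, 14, 18, 18, 19, 22, 22]
ends:   [8, 10, 11, 15, 17, 17, 19, 21, 21, 23, 23]
s4→1 s6→2 e8→1 e10→0 s10→1 e11→0 s11→1 s12→2 s14→3  — peak 3.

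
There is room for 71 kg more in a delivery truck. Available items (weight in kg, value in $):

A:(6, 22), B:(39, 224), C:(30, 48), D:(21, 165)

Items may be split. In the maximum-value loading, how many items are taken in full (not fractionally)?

3

Greedy by value/weight ratio, highest first.
Order: D (165/21=7.86) > B (224/39=5.74) > A (22/6=3.67) > C (48/30=1.60)
Fill: take D (21 @ 165) → take B (39 @ 224) → take A (6 @ 22) → take 5/30 of C → 8.00; 71/71 used.
3 item(s) taken whole; one partial (take 5/30 of C).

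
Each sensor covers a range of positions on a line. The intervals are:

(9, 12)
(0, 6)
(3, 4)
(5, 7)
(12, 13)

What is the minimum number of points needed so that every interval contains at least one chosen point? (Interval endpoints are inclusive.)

3

By right end: [3,4]  [0,6]  [5,7]  [9,12]  [12,13]
[3,4] uncovered → point at 4; [5,7] uncovered → point at 7; [9,12] uncovered → point at 12.
Points: 4, 7, 12 (3 total).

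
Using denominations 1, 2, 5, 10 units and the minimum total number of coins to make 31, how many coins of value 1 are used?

1

31 − 3×10→1 − 1×1→0
Count of 1: 1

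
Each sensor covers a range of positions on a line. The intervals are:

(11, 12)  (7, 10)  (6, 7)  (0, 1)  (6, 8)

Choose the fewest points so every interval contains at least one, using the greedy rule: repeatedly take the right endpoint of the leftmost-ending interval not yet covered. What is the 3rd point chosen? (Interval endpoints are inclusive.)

12

Process intervals by earliest right end; each time one isn't hit yet, stab at its right endpoint.
By right end: [0,1]  [6,7]  [6,8]  [7,10]  [11,12]
[0,1] uncovered → point at 1; [6,7] uncovered → point at 7; [11,12] uncovered → point at 12.
Points: 1, 7, 12 (3 total).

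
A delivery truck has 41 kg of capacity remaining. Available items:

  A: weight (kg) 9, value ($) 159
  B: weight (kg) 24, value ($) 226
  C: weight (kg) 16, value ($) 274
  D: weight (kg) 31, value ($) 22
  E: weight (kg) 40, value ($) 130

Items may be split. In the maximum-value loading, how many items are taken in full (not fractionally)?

2

Ratios (sorted): A 17.67, C 17.12, B 9.42, E 3.25, D 0.71
take A (9 @ 159); take C (16 @ 274); take 16/24 of B → 150.67. Capacity used 41/41.
2 item(s) taken whole; one partial (take 16/24 of B).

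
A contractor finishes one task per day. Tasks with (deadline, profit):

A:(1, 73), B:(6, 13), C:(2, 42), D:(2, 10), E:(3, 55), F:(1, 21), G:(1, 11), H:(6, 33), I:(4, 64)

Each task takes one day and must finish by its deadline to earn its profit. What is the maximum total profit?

280

By profit: A(d1,73), I(d4,64), E(d3,55), C(d2,42), H(d6,33), F(d1,21), B(d6,13), G(d1,11), D(d2,10)
A→slot 1; I→slot 4; E→slot 3; C→slot 2; H→slot 6; F skipped; B→slot 5; G skipped; D skipped.
Profit = 73 + 42 + 55 + 64 + 13 + 33 = 280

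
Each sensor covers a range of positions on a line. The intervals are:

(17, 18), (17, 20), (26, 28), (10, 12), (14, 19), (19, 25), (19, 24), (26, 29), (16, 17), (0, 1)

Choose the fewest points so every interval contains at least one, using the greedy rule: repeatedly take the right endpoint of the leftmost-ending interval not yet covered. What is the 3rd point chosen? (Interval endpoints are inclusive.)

17

Process intervals by earliest right end; each time one isn't hit yet, stab at its right endpoint.
Sorted: [0,1] [10,12] [16,17] [17,18] [14,19] [17,20] [19,24] [19,25] [26,28] [26,29]
{[0,1]} hit by 1; {[10,12]} hit by 12; {[16,17],[17,18],[14,19],[17,20]} hit by 17; {[19,24],[19,25]} hit by 24; {[26,28],[26,29]} hit by 28.
Points: 1, 12, 17, 24, 28 (5 total).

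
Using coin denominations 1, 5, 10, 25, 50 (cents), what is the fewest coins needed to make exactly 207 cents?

207 = 4×50 + 1×5 + 2×1
Total coins = 4 + 1 + 2 = 7

7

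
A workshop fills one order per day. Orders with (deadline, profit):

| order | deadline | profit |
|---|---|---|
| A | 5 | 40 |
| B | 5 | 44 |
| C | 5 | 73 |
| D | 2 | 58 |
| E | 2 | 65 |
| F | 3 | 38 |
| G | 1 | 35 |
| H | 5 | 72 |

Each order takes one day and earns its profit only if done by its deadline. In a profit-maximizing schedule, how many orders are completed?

5

Profit order: C=73 H=72 E=65 D=58 B=44 A=40 F=38 G=35
Assign: C→slot 5, H→slot 4, E→slot 2, D→slot 1, B→slot 3, A skipped, F skipped, G skipped.
Slots: [1:D] [2:E] [3:B] [4:H] [5:C]
5 of 8 scheduled.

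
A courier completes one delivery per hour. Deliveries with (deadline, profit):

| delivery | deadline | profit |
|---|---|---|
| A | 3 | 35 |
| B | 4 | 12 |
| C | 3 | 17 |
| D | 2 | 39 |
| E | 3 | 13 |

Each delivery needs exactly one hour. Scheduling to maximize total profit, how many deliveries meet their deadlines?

Take jobs in profit order; each goes to the latest open slot no later than its deadline.
By profit: D(d2,39), A(d3,35), C(d3,17), E(d3,13), B(d4,12)
D→slot 2; A→slot 3; C→slot 1; E skipped; B→slot 4.
4 of 5 scheduled.

4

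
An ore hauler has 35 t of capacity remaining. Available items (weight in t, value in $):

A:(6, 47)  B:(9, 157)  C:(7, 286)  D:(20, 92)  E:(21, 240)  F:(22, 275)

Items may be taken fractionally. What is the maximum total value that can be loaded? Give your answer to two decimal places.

Greedy by value/weight ratio, highest first.
Ratios (sorted): C 40.86, B 17.44, F 12.50, E 11.43, A 7.83, D 4.60
take C (7 @ 286); take B (9 @ 157); take 19/22 of F → 237.50. Capacity used 35/35.
Total value = 680.50

680.50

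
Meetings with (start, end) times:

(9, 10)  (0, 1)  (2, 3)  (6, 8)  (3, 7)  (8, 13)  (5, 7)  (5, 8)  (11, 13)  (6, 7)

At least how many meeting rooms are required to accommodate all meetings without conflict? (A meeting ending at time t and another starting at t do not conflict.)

5

The answer is the maximum number of intervals overlapping at any instant.
starts: [0, 2, 3, 5, 5, 6, 6, 8, 9, 11]
ends:   [1, 3, 7, 7, 7, 8, 8, 10, 13, 13]
s0→1 e1→0 s2→1 e3→0 s3→1 s5→2 s5→3 s6→4 s6→5  — peak 5.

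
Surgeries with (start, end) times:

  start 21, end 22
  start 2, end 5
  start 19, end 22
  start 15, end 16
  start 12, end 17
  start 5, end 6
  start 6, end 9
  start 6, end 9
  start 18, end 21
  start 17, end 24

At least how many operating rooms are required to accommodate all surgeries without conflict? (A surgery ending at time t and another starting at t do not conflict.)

Events (time:±→running): 2:+→1 5:-→0 5:+→1 6:-→0 6:+→1 6:+→2 9:-→1 9:-→0 12:+→1 15:+→2 16:-→1 17:-→0 17:+→1 18:+→2 19:+→3 … peak 3.

3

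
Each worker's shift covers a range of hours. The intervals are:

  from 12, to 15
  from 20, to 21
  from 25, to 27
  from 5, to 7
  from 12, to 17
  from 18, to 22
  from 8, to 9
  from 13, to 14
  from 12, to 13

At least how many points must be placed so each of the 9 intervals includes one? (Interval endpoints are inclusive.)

Sorted: [5,7] [8,9] [12,13] [13,14] [12,15] [12,17] [20,21] [18,22] [25,27]
{[5,7]} hit by 7; {[8,9]} hit by 9; {[12,13],[13,14],[12,15],[12,17]} hit by 13; {[20,21],[18,22]} hit by 21; {[25,27]} hit by 27.
Points: 7, 9, 13, 21, 27 (5 total).

5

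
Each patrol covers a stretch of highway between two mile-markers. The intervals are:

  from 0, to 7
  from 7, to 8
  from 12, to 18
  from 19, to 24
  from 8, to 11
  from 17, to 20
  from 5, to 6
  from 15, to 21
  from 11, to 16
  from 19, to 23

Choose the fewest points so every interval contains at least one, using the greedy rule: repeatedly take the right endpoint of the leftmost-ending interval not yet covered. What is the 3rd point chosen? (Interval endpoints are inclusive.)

Sort by right endpoint; whenever an interval is uncovered, place a point at its right end.
By right end: [5,6]  [0,7]  [7,8]  [8,11]  [11,16]  [12,18]  [17,20]  [15,21]  [19,23]  [19,24]
[5,6] uncovered → point at 6; [7,8] uncovered → point at 8; [11,16] uncovered → point at 16; [17,20] uncovered → point at 20.
Points: 6, 8, 16, 20 (4 total).

16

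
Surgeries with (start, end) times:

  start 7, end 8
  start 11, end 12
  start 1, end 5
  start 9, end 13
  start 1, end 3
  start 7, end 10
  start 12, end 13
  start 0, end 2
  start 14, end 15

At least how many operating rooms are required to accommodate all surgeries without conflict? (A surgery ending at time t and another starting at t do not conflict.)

The answer is the maximum number of intervals overlapping at any instant.
starts: [0, 1, 1, 7, 7, 9, 11, 12, 14]
ends:   [2, 3, 5, 8, 10, 12, 13, 13, 15]
s0→1 s1→2 s1→3  — peak 3.

3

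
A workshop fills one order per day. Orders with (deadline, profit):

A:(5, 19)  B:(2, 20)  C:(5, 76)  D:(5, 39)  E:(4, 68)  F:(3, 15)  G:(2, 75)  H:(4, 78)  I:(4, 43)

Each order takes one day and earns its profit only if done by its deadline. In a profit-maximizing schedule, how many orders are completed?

5

Take jobs in profit order; each goes to the latest open slot no later than its deadline.
By profit: H(d4,78), C(d5,76), G(d2,75), E(d4,68), I(d4,43), D(d5,39), B(d2,20), A(d5,19), F(d3,15)
H→slot 4; C→slot 5; G→slot 2; E→slot 3; I→slot 1; D skipped; B skipped; A skipped; F skipped.
5 of 9 scheduled.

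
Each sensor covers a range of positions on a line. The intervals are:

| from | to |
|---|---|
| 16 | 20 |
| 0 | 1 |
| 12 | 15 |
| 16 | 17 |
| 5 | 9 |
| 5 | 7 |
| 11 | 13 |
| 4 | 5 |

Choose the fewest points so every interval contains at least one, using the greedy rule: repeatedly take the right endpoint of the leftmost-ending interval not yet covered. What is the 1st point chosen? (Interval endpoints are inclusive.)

Sort by right endpoint; whenever an interval is uncovered, place a point at its right end.
Sorted: [0,1] [4,5] [5,7] [5,9] [11,13] [12,15] [16,17] [16,20]
{[0,1]} hit by 1; {[4,5],[5,7],[5,9]} hit by 5; {[11,13],[12,15]} hit by 13; {[16,17],[16,20]} hit by 17.
Points: 1, 5, 13, 17 (4 total).

1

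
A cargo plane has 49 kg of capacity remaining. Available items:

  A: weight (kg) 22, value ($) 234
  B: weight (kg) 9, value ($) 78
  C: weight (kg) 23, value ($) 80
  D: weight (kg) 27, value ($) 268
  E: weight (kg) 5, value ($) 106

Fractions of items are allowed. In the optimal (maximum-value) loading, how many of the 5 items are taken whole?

Order: E (106/5=21.20) > A (234/22=10.64) > D (268/27=9.93) > B (78/9=8.67) > C (80/23=3.48)
Fill: take E (5 @ 106) → take A (22 @ 234) → take 22/27 of D → 218.37; 49/49 used.
2 item(s) taken whole; one partial (take 22/27 of D).

2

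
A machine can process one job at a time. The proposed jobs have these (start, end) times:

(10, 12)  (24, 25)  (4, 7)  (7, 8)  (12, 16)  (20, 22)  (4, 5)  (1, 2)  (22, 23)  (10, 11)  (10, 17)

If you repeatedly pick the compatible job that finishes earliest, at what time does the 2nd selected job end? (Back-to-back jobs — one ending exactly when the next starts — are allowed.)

Sorted by end: (1,2)  (4,5)  (4,7)  (7,8)  (10,11)  (10,12)  (12,16)  (10,17)  (20,22)  (22,23)  (24,25)
take (1,2); take (4,5); skip (4,7); take (7,8); take (10,11); take (12,16); skip (10,17); take (20,22); take (22,23); take (24,25).
Selected: (1,2) (4,5) (7,8) (10,11) (12,16) (20,22) (22,23) (24,25)

5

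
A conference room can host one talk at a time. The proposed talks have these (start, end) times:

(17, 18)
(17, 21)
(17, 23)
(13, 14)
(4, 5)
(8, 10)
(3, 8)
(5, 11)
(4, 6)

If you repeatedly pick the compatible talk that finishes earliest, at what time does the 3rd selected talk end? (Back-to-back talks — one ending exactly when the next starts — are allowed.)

14

Sort by end time and greedily take each interval whose start is ≥ the last chosen end.
Sorted by end: (4,5)  (4,6)  (3,8)  (8,10)  (5,11)  (13,14)  (17,18)  (17,21)  (17,23)
take (4,5); take (8,10); take (13,14); take (17,18); skip (17,23).
Selected: (4,5) (8,10) (13,14) (17,18)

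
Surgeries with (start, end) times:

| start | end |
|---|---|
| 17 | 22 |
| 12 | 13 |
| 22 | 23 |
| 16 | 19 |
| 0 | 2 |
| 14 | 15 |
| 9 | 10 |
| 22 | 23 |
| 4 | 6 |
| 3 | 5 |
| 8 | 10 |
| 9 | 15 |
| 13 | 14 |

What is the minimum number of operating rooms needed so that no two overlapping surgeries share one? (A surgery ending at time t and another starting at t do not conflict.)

3

Events (time:±→running): 0:+→1 2:-→0 3:+→1 4:+→2 5:-→1 6:-→0 8:+→1 9:+→2 9:+→3 … peak 3.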